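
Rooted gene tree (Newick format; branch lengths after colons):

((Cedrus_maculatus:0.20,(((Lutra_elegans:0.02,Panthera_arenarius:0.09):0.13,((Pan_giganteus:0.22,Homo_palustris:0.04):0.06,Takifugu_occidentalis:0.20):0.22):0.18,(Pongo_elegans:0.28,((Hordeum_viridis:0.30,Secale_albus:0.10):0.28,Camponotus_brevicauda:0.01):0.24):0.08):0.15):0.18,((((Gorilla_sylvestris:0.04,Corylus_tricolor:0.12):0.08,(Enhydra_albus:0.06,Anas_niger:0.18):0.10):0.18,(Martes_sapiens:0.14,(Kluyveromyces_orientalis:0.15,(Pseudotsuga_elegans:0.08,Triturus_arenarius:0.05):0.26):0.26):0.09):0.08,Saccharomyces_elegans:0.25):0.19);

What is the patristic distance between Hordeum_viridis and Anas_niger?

1.96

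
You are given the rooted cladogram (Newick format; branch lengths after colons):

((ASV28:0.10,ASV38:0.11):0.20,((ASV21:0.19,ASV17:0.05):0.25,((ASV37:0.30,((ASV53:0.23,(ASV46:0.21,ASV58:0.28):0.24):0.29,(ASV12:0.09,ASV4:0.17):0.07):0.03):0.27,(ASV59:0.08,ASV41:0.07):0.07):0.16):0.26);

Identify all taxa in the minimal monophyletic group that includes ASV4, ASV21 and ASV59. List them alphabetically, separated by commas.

ASV12, ASV17, ASV21, ASV37, ASV4, ASV41, ASV46, ASV53, ASV58, ASV59

Tracing ASV4: it sits inside (ASV12,ASV4).
Tracing ASV21: it sits inside (ASV21,ASV17).
Tracing ASV59: it sits inside (ASV59,ASV41).
The smallest clade enclosing all 3 is ((ASV21,ASV17),((ASV37,((ASV53,(ASV46,ASV58)),(ASV12,ASV4))),(ASV59,ASV41))); the answer is its 10 terminal taxa in alphabetical order.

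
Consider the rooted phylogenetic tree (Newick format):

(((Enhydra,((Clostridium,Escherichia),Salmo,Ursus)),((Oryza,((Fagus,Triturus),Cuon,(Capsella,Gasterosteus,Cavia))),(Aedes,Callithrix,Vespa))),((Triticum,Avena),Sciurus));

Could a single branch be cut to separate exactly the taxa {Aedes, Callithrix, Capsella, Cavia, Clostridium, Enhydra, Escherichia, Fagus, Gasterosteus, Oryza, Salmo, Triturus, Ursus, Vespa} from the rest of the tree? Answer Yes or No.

The MRCA of the listed taxa subtends ((Enhydra,((Clostridium,Escherichia),Salmo,Ursus)),((Oryza,((Fagus,Triturus),Cuon,(Capsella,Gasterosteus,Cavia))),(Aedes,Callithrix,Vespa))).
That clade also contains Cuon, which is not in the proposed group, so the group is not monophyletic.

No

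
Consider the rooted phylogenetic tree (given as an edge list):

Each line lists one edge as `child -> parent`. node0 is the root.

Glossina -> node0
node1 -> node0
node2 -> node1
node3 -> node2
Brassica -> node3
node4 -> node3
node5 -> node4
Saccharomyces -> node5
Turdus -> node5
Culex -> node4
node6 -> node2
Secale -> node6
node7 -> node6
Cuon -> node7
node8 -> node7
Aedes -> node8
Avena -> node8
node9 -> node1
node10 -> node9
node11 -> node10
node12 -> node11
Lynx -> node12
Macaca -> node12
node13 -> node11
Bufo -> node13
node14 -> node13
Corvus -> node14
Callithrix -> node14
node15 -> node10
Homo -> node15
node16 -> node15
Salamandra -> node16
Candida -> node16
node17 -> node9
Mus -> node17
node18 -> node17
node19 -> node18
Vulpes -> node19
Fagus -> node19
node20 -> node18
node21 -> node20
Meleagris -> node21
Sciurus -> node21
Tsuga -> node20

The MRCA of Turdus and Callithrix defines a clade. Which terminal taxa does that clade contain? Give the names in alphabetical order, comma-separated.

Aedes, Avena, Brassica, Bufo, Callithrix, Candida, Corvus, Culex, Cuon, Fagus, Homo, Lynx, Macaca, Meleagris, Mus, Saccharomyces, Salamandra, Sciurus, Secale, Tsuga, Turdus, Vulpes

Tracing Turdus: it sits inside (Saccharomyces,Turdus).
Tracing Callithrix: it sits inside (Corvus,Callithrix).
The smallest clade enclosing both is (((Brassica,((Saccharomyces,Turdus),Culex)),(Secale,(Cuon,(Aedes,Avena)))),((((Lynx,Macaca),(Bufo,(Corvus,Callithrix))),(Homo,(Salamandra,Candida))),(Mus,((Vulpes,Fagus),((Meleagris,Sciurus),Tsuga))))); the answer is its 22 terminal taxa in alphabetical order.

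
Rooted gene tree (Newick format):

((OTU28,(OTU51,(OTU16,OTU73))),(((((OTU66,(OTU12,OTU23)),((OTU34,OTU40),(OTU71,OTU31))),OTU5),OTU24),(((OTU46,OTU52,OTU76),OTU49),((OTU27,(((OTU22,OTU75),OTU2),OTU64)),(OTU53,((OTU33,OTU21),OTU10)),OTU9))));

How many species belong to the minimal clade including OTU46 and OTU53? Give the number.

The MRCA of OTU46 and OTU53 is the node subtending (((OTU46,OTU52,OTU76),OTU49),((OTU27,(((OTU22,OTU75),OTU2),OTU64)),(OTU53,((OTU33,OTU21),OTU10)),OTU9)).
That clade contains 14 terminal taxa: OTU10, OTU2, OTU21, OTU22, OTU27, OTU33, OTU46, OTU49, OTU52, OTU53, OTU64, OTU75, OTU76, OTU9.

14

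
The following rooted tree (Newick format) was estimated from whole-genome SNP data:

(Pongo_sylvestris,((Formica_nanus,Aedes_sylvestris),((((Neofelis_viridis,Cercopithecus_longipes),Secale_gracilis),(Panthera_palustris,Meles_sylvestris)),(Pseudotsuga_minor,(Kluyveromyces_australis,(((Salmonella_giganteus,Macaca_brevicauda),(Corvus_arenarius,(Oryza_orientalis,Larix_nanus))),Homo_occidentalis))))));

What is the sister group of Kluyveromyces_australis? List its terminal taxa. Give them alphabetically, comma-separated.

Kluyveromyces_australis attaches to the tree at the node subtending (Kluyveromyces_australis,(((Salmonella_giganteus,Macaca_brevicauda),(Corvus_arenarius,(Oryza_orientalis,Larix_nanus))),Homo_occidentalis)).
The other lineage descending from that same node — the sister group — is (((Salmonella_giganteus,Macaca_brevicauda),(Corvus_arenarius,(Oryza_orientalis,Larix_nanus))),Homo_occidentalis); its 6 tips in alphabetical order are the answer.

Corvus_arenarius, Homo_occidentalis, Larix_nanus, Macaca_brevicauda, Oryza_orientalis, Salmonella_giganteus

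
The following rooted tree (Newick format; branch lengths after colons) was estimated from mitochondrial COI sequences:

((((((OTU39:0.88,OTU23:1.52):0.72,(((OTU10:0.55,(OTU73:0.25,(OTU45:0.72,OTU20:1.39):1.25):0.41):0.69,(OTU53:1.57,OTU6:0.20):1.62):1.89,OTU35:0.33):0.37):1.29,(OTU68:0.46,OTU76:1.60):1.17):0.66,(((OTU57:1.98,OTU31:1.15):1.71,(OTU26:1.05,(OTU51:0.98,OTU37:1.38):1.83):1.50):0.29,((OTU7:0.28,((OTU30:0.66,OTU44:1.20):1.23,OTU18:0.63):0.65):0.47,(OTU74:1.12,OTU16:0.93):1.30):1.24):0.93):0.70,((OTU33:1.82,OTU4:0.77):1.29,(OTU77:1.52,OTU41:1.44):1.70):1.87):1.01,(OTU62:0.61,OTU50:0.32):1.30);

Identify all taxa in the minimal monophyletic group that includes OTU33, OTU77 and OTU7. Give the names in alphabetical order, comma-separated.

Tracing OTU33: it sits inside (OTU33,OTU4).
Tracing OTU77: it sits inside (OTU77,OTU41).
Tracing OTU7: it sits inside (OTU7,((OTU30,OTU44),OTU18)).
The smallest clade enclosing all 3 is (((((OTU39,OTU23),(((OTU10,(OTU73,(OTU45,OTU20))),(OTU53,OTU6)),OTU35)),(OTU68,OTU76)),(((OTU57,OTU31),(OTU26,(OTU51,OTU37))),((OTU7,((OTU30,OTU44),OTU18)),(OTU74,OTU16)))),((OTU33,OTU4),(OTU77,OTU41))); the answer is its 26 terminal taxa in alphabetical order.

OTU10, OTU16, OTU18, OTU20, OTU23, OTU26, OTU30, OTU31, OTU33, OTU35, OTU37, OTU39, OTU4, OTU41, OTU44, OTU45, OTU51, OTU53, OTU57, OTU6, OTU68, OTU7, OTU73, OTU74, OTU76, OTU77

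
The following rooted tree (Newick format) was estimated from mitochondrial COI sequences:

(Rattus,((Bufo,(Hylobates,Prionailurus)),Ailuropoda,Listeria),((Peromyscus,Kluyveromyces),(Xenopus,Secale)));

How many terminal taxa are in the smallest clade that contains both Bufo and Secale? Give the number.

10

The MRCA of Bufo and Secale is the root, so the clade is the entire tree.
That clade contains 10 terminal taxa: Ailuropoda, Bufo, Hylobates, Kluyveromyces, Listeria, Peromyscus, Prionailurus, Rattus, Secale, Xenopus.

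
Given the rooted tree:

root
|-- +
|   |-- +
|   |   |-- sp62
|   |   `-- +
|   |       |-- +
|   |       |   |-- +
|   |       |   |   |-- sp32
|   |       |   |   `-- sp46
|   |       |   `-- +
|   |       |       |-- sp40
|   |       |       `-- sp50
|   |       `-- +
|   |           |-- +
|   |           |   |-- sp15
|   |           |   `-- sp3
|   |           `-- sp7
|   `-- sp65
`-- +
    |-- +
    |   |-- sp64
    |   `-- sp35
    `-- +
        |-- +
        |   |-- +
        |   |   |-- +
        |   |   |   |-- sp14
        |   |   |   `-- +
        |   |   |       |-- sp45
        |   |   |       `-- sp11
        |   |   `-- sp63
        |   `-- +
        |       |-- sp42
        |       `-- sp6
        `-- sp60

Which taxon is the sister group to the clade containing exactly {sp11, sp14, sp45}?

sp63

The clade containing exactly {sp11, sp14, sp45} attaches to the tree at the node subtending ((sp14,(sp45,sp11)),sp63).
The other lineage descending from that same node — the sister group — is the single tip sp63.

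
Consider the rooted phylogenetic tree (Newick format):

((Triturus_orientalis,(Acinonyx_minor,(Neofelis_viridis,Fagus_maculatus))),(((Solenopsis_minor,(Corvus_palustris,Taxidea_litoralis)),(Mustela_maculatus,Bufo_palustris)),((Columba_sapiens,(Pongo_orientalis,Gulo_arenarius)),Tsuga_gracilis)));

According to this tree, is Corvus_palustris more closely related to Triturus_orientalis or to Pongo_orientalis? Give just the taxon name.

Pongo_orientalis

The MRCA of Corvus_palustris and Pongo_orientalis subtends (((Solenopsis_minor,(Corvus_palustris,Taxidea_litoralis)),(Mustela_maculatus,Bufo_palustris)),((Columba_sapiens,(Pongo_orientalis,Gulo_arenarius)),Tsuga_gracilis)) (9 taxa).
The MRCA of Corvus_palustris and Triturus_orientalis is the root, subtending the entire tree (13 taxa).
The first is nested inside the second, so Corvus_palustris shares a more recent common ancestor with Pongo_orientalis.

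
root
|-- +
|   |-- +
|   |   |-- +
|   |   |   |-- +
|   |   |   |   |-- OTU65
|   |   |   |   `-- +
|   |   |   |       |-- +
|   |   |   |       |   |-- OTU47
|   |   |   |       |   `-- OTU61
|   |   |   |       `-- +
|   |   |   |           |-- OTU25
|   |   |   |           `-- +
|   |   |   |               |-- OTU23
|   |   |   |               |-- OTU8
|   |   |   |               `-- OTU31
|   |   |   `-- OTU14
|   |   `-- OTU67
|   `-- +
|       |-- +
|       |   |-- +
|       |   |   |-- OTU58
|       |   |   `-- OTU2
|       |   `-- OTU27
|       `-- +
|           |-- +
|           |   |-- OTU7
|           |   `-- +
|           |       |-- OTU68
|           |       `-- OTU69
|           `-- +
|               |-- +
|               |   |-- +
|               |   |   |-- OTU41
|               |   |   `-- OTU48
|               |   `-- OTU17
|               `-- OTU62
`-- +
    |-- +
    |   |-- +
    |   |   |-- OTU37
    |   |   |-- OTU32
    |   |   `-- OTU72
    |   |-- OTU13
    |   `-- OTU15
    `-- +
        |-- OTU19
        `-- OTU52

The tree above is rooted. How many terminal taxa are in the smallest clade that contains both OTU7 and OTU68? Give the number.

The MRCA of OTU7 and OTU68 is the node subtending (OTU7,(OTU68,OTU69)).
That clade contains 3 terminal taxa: OTU68, OTU69, OTU7.

3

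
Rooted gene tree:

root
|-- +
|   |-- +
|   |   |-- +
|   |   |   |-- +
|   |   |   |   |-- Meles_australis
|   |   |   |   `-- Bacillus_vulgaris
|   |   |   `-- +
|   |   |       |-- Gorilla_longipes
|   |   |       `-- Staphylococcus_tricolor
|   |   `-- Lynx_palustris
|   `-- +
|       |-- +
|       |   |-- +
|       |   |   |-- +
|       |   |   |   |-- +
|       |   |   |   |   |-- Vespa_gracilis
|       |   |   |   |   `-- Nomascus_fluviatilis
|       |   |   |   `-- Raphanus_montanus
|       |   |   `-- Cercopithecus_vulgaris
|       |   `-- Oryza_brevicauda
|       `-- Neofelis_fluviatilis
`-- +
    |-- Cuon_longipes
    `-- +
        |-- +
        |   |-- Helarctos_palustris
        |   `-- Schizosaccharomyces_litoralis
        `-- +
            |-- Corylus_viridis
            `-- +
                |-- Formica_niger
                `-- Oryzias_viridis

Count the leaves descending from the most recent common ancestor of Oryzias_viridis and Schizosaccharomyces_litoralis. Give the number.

The MRCA of Oryzias_viridis and Schizosaccharomyces_litoralis is the node subtending ((Helarctos_palustris,Schizosaccharomyces_litoralis),(Corylus_viridis,(Formica_niger,Oryzias_viridis))).
That clade contains 5 terminal taxa: Corylus_viridis, Formica_niger, Helarctos_palustris, Oryzias_viridis, Schizosaccharomyces_litoralis.

5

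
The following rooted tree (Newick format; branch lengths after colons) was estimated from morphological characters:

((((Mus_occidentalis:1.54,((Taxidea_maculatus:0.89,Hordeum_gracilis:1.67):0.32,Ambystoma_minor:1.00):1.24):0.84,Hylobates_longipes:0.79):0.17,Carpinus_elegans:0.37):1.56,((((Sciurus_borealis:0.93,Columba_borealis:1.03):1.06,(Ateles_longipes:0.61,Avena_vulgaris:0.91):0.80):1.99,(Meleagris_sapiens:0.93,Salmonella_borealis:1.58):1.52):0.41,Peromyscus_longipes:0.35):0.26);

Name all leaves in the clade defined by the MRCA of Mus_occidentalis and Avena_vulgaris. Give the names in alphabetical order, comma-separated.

Ambystoma_minor, Ateles_longipes, Avena_vulgaris, Carpinus_elegans, Columba_borealis, Hordeum_gracilis, Hylobates_longipes, Meleagris_sapiens, Mus_occidentalis, Peromyscus_longipes, Salmonella_borealis, Sciurus_borealis, Taxidea_maculatus

Tracing Mus_occidentalis: it sits inside (Mus_occidentalis,((Taxidea_maculatus,Hordeum_gracilis),Ambystoma_minor)).
Tracing Avena_vulgaris: it sits inside (Ateles_longipes,Avena_vulgaris).
The smallest clade enclosing both is the whole tree (their MRCA is the root), so the answer is all 13 tips in alphabetical order.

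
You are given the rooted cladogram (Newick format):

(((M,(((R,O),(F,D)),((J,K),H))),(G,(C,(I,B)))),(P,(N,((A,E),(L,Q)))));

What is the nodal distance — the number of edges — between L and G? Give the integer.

The MRCA of L and G is the root of the tree.
From L up to that node: 5 branches. From G up to the same node: 3 branches. Total: 5 + 3 = 8.

8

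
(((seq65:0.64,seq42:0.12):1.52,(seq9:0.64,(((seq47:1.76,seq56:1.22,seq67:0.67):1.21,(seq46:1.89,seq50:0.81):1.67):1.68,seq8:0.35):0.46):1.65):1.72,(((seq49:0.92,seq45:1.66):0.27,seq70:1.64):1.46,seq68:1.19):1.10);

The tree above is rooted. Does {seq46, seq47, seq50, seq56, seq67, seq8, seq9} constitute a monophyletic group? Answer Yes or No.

The most recent common ancestor of these taxa subtends (seq9,(((seq47,seq56,seq67),(seq46,seq50)),seq8)).
That clade has exactly 7 tips — every listed taxon and nothing else — so the group is monophyletic.

Yes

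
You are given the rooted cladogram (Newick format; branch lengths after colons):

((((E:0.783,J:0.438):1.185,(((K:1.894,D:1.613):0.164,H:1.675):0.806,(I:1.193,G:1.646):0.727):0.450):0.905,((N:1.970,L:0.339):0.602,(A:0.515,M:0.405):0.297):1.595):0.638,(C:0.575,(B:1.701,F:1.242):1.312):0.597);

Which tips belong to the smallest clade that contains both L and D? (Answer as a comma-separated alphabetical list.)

A, D, E, G, H, I, J, K, L, M, N

Tracing L: it sits inside (N,L).
Tracing D: it sits inside (K,D).
The smallest clade enclosing both is (((E,J),(((K,D),H),(I,G))),((N,L),(A,M))); the answer is its 11 terminal taxa in alphabetical order.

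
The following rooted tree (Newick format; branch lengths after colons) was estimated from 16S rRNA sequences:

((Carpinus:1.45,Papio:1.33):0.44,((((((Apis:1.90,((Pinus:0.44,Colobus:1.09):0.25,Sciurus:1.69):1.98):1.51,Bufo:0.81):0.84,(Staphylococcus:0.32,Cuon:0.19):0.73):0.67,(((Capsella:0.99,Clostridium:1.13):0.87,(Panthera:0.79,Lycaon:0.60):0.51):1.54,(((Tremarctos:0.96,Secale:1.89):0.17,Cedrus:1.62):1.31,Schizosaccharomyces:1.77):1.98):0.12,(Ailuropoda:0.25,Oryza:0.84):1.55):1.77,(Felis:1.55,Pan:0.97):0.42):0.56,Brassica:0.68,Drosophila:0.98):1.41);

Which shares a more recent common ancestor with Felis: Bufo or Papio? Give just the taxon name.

The MRCA of Felis and Bufo subtends (((((Apis,((Pinus,Colobus),Sciurus)),Bufo),(Staphylococcus,Cuon)),(((Capsella,Clostridium),(Panthera,Lycaon)),(((Tremarctos,Secale),Cedrus),Schizosaccharomyces)),(Ailuropoda,Oryza)),(Felis,Pan)) (19 taxa).
The MRCA of Felis and Papio is the root, subtending the entire tree (23 taxa).
The first is nested inside the second, so Felis shares a more recent common ancestor with Bufo.

Bufo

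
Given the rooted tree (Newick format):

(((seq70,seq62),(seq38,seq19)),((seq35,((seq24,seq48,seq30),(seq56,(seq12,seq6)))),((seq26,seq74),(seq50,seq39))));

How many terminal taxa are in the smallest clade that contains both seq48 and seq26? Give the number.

11

The MRCA of seq48 and seq26 is the node subtending ((seq35,((seq24,seq48,seq30),(seq56,(seq12,seq6)))),((seq26,seq74),(seq50,seq39))).
That clade contains 11 terminal taxa: seq12, seq24, seq26, seq30, seq35, seq39, seq48, seq50, seq56, seq6, seq74.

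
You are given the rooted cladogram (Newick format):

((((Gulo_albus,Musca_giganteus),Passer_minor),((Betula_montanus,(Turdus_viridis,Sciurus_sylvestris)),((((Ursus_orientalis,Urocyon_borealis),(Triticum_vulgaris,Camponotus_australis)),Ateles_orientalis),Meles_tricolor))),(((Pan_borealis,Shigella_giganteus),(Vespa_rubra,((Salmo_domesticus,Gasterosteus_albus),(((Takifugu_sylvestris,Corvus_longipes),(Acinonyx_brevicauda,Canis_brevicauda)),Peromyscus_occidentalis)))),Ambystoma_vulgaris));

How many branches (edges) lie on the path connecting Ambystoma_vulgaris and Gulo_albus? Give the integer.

6

The MRCA of Ambystoma_vulgaris and Gulo_albus is the root of the tree.
From Ambystoma_vulgaris up to that node: 2 branches. From Gulo_albus up to the same node: 4 branches. Total: 2 + 4 = 6.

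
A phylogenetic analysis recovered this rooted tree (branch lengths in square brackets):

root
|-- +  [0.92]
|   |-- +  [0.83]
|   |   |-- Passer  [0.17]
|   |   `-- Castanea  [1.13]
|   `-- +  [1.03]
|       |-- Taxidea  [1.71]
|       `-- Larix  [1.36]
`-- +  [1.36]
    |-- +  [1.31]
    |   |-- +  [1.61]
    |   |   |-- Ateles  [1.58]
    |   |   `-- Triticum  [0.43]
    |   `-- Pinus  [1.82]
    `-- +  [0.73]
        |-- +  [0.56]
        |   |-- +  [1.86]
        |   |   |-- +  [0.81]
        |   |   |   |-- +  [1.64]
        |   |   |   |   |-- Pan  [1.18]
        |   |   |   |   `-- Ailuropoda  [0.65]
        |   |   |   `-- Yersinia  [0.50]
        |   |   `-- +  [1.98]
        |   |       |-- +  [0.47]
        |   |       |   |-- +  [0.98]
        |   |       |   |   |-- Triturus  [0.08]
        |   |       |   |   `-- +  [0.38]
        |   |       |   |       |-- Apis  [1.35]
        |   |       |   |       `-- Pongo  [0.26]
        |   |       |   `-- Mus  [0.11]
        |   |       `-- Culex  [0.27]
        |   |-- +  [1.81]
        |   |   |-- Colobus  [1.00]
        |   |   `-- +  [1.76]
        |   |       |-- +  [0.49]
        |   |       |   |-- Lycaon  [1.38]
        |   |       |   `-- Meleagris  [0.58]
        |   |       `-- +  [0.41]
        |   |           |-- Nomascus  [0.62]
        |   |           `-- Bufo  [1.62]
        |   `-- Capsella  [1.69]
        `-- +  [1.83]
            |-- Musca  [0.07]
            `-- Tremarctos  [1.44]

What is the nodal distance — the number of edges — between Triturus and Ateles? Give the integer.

10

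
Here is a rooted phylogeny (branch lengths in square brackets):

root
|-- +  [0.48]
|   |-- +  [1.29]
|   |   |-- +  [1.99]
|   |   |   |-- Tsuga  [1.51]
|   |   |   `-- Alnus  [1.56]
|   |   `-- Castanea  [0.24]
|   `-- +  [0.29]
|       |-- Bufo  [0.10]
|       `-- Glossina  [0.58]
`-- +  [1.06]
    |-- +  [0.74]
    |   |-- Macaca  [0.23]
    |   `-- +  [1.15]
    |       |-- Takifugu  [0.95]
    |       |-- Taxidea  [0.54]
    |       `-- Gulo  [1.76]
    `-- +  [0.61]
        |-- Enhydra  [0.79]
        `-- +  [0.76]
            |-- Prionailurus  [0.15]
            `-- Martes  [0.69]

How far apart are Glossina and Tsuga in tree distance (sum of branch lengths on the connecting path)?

5.66

The path runs Glossina → … → MRCA → … → Tsuga; the MRCA is the node subtending (((Tsuga,Alnus),Castanea),(Bufo,Glossina)).
Branch lengths along that path: 0.58 + 0.29 + 1.29 + 1.99 + 1.51 = 5.66.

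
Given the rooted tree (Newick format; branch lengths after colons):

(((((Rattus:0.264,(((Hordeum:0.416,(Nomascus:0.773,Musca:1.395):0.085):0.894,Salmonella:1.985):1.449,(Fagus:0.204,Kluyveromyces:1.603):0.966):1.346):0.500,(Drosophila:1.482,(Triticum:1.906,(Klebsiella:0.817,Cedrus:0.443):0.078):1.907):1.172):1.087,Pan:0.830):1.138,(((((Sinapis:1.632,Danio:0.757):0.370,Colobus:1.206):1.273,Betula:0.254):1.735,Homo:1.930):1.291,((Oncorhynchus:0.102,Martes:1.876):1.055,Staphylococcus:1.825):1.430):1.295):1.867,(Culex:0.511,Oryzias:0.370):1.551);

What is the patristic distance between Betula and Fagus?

9.816

The path runs Betula → … → MRCA → … → Fagus; the MRCA is the node subtending ((((Rattus,(((Hordeum,(Nomascus,Musca)),Salmonella),(Fagus,Kluyveromyces))),(Drosophila,(Triticum,(Klebsiella,Cedrus)))),Pan),(((((Sinapis,Danio),Colobus),Betula),Homo),((Oncorhynchus,Martes),Staphylococcus))).
Branch lengths along that path: 0.254 + 1.735 + 1.291 + 1.295 + 1.138 + 1.087 + 0.500 + 1.346 + 0.966 + 0.204 = 9.816.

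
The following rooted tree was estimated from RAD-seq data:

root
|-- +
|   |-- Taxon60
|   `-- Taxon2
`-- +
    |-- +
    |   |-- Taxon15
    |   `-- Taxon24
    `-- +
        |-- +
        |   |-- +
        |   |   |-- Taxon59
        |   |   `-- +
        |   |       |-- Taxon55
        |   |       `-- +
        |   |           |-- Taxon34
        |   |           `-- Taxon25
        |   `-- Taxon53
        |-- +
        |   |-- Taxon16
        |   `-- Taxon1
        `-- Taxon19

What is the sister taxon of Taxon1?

Taxon1 attaches to the tree at the node subtending (Taxon16,Taxon1).
The other lineage descending from that same node — the sister group — is the single tip Taxon16.

Taxon16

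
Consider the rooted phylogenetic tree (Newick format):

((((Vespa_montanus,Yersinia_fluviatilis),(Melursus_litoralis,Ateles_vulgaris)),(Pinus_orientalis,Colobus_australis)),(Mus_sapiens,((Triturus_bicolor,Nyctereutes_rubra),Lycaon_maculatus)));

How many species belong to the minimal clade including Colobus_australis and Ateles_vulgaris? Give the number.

6

The MRCA of Colobus_australis and Ateles_vulgaris is the node subtending (((Vespa_montanus,Yersinia_fluviatilis),(Melursus_litoralis,Ateles_vulgaris)),(Pinus_orientalis,Colobus_australis)).
That clade contains 6 terminal taxa: Ateles_vulgaris, Colobus_australis, Melursus_litoralis, Pinus_orientalis, Vespa_montanus, Yersinia_fluviatilis.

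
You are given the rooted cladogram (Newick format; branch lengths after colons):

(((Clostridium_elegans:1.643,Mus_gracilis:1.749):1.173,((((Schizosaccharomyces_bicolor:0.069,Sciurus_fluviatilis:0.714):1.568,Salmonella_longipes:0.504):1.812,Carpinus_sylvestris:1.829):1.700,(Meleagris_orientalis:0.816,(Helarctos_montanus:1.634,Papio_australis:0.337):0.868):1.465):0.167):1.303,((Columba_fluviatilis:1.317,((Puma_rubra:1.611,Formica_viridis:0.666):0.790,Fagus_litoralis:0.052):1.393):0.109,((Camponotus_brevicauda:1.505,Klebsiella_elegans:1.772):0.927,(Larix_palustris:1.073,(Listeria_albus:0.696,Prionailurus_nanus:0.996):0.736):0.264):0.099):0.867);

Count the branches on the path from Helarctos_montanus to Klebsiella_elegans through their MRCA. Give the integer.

9

The MRCA of Helarctos_montanus and Klebsiella_elegans is the root of the tree.
From Helarctos_montanus up to that node: 5 branches. From Klebsiella_elegans up to the same node: 4 branches. Total: 5 + 4 = 9.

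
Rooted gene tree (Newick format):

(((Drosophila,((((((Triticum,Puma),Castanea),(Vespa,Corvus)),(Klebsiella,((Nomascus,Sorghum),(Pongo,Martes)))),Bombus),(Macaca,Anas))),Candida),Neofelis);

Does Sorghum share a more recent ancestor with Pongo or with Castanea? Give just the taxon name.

Pongo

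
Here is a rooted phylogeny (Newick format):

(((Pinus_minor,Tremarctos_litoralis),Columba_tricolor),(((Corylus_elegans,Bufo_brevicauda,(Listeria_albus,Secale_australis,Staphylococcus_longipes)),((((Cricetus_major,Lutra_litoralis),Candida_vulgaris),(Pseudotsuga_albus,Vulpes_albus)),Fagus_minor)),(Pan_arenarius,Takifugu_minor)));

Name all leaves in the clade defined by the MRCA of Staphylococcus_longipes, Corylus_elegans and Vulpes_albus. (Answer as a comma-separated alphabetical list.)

Tracing Staphylococcus_longipes: it sits inside (Listeria_albus,Secale_australis,Staphylococcus_longipes).
Tracing Corylus_elegans: it sits inside (Corylus_elegans,Bufo_brevicauda,(Listeria_albus,Secale_australis,Staphylococcus_longipes)).
Tracing Vulpes_albus: it sits inside (Pseudotsuga_albus,Vulpes_albus).
The smallest clade enclosing all 3 is ((Corylus_elegans,Bufo_brevicauda,(Listeria_albus,Secale_australis,Staphylococcus_longipes)),((((Cricetus_major,Lutra_litoralis),Candida_vulgaris),(Pseudotsuga_albus,Vulpes_albus)),Fagus_minor)); the answer is its 11 terminal taxa in alphabetical order.

Bufo_brevicauda, Candida_vulgaris, Corylus_elegans, Cricetus_major, Fagus_minor, Listeria_albus, Lutra_litoralis, Pseudotsuga_albus, Secale_australis, Staphylococcus_longipes, Vulpes_albus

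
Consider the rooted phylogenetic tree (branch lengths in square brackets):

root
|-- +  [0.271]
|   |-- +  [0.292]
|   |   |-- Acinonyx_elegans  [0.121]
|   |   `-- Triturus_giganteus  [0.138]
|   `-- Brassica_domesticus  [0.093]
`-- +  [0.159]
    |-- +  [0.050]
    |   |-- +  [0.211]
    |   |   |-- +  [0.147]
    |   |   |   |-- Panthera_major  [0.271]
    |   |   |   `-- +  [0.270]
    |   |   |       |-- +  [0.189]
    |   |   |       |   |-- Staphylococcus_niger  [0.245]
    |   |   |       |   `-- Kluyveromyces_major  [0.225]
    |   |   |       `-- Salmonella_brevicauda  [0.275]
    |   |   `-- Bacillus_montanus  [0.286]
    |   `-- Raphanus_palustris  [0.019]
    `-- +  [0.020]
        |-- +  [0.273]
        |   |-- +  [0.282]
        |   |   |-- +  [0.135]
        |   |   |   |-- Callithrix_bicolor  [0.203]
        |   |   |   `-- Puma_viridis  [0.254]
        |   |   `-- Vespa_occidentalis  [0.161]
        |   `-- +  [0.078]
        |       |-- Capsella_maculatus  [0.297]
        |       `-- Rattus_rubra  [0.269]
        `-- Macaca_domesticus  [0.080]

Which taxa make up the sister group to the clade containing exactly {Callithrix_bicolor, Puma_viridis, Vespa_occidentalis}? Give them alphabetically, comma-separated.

Capsella_maculatus, Rattus_rubra

The clade containing exactly {Callithrix_bicolor, Puma_viridis, Vespa_occidentalis} attaches to the tree at the node subtending (((Callithrix_bicolor,Puma_viridis),Vespa_occidentalis),(Capsella_maculatus,Rattus_rubra)).
The other lineage descending from that same node — the sister group — is (Capsella_maculatus,Rattus_rubra); its 2 tips in alphabetical order are the answer.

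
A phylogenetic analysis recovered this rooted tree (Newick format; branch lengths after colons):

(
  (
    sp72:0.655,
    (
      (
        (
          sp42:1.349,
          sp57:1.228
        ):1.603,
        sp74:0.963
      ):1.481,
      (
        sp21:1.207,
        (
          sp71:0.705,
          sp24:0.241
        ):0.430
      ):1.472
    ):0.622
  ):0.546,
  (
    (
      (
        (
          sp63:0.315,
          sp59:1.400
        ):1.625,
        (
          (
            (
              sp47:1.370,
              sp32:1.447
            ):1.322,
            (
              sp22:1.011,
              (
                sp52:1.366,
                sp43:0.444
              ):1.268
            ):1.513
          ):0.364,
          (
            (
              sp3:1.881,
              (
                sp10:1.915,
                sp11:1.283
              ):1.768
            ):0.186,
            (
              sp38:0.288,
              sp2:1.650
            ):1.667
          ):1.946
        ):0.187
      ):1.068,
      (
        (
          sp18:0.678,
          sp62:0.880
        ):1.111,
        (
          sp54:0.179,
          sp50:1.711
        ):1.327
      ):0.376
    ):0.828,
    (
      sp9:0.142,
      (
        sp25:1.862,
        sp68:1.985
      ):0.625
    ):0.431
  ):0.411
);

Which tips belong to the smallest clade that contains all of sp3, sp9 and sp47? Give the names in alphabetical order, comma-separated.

Tracing sp3: it sits inside (sp3,(sp10,sp11)).
Tracing sp9: it sits inside (sp9,(sp25,sp68)).
Tracing sp47: it sits inside (sp47,sp32).
The smallest clade enclosing all 3 is ((((sp63,sp59),(((sp47,sp32),(sp22,(sp52,sp43))),((sp3,(sp10,sp11)),(sp38,sp2)))),((sp18,sp62),(sp54,sp50))),(sp9,(sp25,sp68))); the answer is its 19 terminal taxa in alphabetical order.

sp10, sp11, sp18, sp2, sp22, sp25, sp3, sp32, sp38, sp43, sp47, sp50, sp52, sp54, sp59, sp62, sp63, sp68, sp9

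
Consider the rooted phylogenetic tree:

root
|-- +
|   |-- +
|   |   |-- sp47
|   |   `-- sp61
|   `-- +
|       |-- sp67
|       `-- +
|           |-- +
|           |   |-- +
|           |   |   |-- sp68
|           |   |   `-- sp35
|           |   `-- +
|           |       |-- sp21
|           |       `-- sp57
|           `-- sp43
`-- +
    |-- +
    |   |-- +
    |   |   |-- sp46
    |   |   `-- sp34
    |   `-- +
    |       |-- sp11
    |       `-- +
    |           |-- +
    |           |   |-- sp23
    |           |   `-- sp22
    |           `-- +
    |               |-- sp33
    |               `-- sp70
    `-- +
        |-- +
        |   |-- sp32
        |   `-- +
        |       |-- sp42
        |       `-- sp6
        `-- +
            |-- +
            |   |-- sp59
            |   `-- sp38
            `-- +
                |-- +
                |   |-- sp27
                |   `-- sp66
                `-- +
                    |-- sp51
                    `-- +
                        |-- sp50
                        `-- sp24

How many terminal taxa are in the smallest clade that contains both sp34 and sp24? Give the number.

The MRCA of sp34 and sp24 is the node subtending (((sp46,sp34),(sp11,((sp23,sp22),(sp33,sp70)))),((sp32,(sp42,sp6)),((sp59,sp38),((sp27,sp66),(sp51,(sp50,sp24)))))).
That clade contains 17 terminal taxa: sp11, sp22, sp23, sp24, sp27, sp32, sp33, sp34, sp38, sp42, sp46, sp50, sp51, sp59, sp6, sp66, sp70.

17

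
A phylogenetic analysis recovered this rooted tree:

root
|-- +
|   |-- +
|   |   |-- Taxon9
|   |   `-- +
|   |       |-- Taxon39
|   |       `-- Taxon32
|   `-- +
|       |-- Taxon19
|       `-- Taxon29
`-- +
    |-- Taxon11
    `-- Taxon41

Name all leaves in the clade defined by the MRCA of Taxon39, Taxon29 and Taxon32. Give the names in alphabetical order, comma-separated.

Tracing Taxon39: it sits inside (Taxon39,Taxon32).
Tracing Taxon29: it sits inside (Taxon19,Taxon29).
Tracing Taxon32: it sits inside (Taxon39,Taxon32).
The smallest clade enclosing all 3 is ((Taxon9,(Taxon39,Taxon32)),(Taxon19,Taxon29)); the answer is its 5 terminal taxa in alphabetical order.

Taxon19, Taxon29, Taxon32, Taxon39, Taxon9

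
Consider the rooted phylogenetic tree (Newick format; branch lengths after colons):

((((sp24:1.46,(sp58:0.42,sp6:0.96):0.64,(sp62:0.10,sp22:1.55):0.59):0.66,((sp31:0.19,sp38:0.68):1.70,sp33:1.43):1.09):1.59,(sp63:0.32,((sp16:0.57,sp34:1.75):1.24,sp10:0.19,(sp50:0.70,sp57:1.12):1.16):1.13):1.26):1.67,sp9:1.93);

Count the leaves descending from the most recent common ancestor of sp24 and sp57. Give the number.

14

The MRCA of sp24 and sp57 is the node subtending (((sp24,(sp58,sp6),(sp62,sp22)),((sp31,sp38),sp33)),(sp63,((sp16,sp34),sp10,(sp50,sp57)))).
That clade contains 14 terminal taxa: sp10, sp16, sp22, sp24, sp31, sp33, sp34, sp38, sp50, sp57, sp58, sp6, sp62, sp63.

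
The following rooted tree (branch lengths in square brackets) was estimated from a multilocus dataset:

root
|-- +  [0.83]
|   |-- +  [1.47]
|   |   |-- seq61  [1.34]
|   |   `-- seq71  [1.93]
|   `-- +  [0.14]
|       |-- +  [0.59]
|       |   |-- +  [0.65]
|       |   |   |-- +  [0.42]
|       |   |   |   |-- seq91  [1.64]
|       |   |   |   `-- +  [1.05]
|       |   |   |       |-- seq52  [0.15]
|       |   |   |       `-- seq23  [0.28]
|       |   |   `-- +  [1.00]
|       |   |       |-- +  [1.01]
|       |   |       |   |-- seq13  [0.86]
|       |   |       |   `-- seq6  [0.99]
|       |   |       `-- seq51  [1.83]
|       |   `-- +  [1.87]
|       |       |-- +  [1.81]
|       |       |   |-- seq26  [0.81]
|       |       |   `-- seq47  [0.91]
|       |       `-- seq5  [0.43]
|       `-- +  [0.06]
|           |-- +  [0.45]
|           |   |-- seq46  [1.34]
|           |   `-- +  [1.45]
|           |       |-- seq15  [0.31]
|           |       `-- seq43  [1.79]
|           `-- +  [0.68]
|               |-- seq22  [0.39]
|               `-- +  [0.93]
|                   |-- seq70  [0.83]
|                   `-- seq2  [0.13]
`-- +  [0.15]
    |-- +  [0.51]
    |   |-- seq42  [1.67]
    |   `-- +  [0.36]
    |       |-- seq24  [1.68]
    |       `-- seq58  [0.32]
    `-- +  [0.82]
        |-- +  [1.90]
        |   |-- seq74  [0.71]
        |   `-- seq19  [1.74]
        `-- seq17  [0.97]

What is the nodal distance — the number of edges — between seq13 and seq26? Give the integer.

7

The MRCA of seq13 and seq26 is the node subtending (((seq91,(seq52,seq23)),((seq13,seq6),seq51)),((seq26,seq47),seq5)).
From seq13 up to that node: 4 branches. From seq26 up to the same node: 3 branches. Total: 4 + 3 = 7.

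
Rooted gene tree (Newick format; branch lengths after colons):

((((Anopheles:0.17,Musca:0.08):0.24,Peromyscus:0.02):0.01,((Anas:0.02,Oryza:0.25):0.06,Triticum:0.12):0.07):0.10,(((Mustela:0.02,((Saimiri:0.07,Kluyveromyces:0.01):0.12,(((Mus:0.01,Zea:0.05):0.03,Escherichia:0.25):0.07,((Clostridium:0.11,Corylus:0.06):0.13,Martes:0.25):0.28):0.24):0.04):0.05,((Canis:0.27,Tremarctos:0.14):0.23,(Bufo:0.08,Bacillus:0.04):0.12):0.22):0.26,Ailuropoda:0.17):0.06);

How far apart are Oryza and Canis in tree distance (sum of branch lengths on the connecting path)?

1.52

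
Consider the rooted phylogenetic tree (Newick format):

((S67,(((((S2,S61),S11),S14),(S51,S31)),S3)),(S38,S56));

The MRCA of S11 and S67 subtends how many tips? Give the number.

The MRCA of S11 and S67 is the node subtending (S67,(((((S2,S61),S11),S14),(S51,S31)),S3)).
That clade contains 8 terminal taxa: S11, S14, S2, S3, S31, S51, S61, S67.

8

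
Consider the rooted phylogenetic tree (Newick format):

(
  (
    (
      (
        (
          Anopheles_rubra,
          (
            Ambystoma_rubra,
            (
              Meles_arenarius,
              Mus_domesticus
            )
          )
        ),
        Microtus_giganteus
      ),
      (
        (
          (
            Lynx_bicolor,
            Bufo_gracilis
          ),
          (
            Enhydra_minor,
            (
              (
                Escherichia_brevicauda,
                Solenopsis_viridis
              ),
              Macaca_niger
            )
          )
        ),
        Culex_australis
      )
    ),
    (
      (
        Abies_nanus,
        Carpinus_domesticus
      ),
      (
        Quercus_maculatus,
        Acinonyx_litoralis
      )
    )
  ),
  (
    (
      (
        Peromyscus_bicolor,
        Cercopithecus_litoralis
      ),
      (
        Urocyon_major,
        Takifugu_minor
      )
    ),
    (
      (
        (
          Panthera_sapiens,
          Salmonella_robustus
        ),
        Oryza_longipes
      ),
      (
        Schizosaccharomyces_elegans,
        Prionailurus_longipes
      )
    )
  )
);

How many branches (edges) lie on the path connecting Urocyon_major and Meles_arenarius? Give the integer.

The MRCA of Urocyon_major and Meles_arenarius is the root of the tree.
From Urocyon_major up to that node: 4 branches. From Meles_arenarius up to the same node: 7 branches. Total: 4 + 7 = 11.

11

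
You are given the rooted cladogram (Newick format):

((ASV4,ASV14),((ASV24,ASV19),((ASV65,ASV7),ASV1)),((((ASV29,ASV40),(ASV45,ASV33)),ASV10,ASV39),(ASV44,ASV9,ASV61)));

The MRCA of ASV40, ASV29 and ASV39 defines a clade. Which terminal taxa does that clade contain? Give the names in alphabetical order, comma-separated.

Tracing ASV40: it sits inside (ASV29,ASV40).
Tracing ASV29: it sits inside (ASV29,ASV40).
Tracing ASV39: it sits inside (((ASV29,ASV40),(ASV45,ASV33)),ASV10,ASV39).
The smallest clade enclosing all 3 is (((ASV29,ASV40),(ASV45,ASV33)),ASV10,ASV39); the answer is its 6 terminal taxa in alphabetical order.

ASV10, ASV29, ASV33, ASV39, ASV40, ASV45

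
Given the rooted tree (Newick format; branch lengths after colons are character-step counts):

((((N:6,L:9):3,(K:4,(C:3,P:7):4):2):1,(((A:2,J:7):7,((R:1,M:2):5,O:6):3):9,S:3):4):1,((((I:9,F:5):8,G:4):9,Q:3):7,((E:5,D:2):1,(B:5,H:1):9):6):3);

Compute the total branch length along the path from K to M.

The path runs K → … → MRCA → … → M; the MRCA is the node subtending (((N,L),(K,(C,P))),(((A,J),((R,M),O)),S)).
Branch lengths along that path: 4 + 2 + 1 + 4 + 9 + 3 + 5 + 2 = 30.

30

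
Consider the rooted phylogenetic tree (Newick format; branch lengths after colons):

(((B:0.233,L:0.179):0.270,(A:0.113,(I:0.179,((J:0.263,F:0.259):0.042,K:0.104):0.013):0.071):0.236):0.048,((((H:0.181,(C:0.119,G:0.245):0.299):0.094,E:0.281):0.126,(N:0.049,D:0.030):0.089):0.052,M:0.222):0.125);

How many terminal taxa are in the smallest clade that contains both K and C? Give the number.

14

The MRCA of K and C is the root, so the clade is the entire tree.
That clade contains 14 terminal taxa: A, B, C, D, E, F, G, H, I, J, K, L, M, N.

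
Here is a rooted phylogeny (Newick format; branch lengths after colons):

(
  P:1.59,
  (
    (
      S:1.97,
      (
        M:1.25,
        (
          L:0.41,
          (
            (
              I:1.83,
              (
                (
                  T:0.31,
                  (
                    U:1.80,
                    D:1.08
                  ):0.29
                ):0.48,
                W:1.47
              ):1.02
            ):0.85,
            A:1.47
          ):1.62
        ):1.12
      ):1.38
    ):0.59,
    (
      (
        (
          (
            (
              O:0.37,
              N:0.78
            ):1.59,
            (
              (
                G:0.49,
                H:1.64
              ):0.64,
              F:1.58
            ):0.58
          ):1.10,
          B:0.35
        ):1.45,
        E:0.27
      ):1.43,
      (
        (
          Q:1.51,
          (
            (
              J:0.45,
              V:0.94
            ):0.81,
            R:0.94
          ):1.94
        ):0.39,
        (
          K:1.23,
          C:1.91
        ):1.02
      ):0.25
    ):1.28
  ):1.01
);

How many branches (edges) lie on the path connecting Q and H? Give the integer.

The MRCA of Q and H is the node subtending (((((O,N),((G,H),F)),B),E),((Q,((J,V),R)),(K,C))).
From Q up to that node: 3 branches. From H up to the same node: 6 branches. Total: 3 + 6 = 9.

9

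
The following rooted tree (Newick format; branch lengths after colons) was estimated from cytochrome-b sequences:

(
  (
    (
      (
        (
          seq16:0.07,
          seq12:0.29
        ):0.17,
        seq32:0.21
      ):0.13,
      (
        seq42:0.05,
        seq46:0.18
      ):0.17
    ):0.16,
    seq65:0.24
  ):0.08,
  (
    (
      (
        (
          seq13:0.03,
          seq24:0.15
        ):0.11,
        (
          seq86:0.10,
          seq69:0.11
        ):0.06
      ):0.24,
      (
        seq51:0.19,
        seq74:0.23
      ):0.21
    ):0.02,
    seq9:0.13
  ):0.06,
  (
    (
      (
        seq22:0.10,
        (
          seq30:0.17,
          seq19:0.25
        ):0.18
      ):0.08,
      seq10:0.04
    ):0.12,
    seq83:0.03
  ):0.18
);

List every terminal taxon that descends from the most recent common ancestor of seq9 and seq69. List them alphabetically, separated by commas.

Tracing seq9: it sits inside ((((seq13,seq24),(seq86,seq69)),(seq51,seq74)),seq9).
Tracing seq69: it sits inside (seq86,seq69).
The smallest clade enclosing both is ((((seq13,seq24),(seq86,seq69)),(seq51,seq74)),seq9); the answer is its 7 terminal taxa in alphabetical order.

seq13, seq24, seq51, seq69, seq74, seq86, seq9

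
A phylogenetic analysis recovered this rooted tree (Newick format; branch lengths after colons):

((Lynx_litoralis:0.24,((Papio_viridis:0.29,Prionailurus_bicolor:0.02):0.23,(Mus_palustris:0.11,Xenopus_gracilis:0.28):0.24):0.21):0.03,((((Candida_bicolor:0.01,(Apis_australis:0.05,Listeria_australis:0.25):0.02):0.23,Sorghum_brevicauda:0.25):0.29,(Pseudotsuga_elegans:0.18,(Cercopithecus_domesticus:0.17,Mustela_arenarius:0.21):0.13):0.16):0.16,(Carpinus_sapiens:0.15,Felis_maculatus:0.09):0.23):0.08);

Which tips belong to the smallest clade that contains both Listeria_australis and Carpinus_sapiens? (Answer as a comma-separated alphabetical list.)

Tracing Listeria_australis: it sits inside (Apis_australis,Listeria_australis).
Tracing Carpinus_sapiens: it sits inside (Carpinus_sapiens,Felis_maculatus).
The smallest clade enclosing both is ((((Candida_bicolor,(Apis_australis,Listeria_australis)),Sorghum_brevicauda),(Pseudotsuga_elegans,(Cercopithecus_domesticus,Mustela_arenarius))),(Carpinus_sapiens,Felis_maculatus)); the answer is its 9 terminal taxa in alphabetical order.

Apis_australis, Candida_bicolor, Carpinus_sapiens, Cercopithecus_domesticus, Felis_maculatus, Listeria_australis, Mustela_arenarius, Pseudotsuga_elegans, Sorghum_brevicauda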